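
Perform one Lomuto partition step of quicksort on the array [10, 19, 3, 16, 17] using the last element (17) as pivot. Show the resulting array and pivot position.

Lomuto partition with pivot = 17:

Initial array: [10, 19, 3, 16, 17]

arr[0]=10 <= 17: swap with position 0, array becomes [10, 19, 3, 16, 17]
arr[1]=19 > 17: no swap
arr[2]=3 <= 17: swap with position 1, array becomes [10, 3, 19, 16, 17]
arr[3]=16 <= 17: swap with position 2, array becomes [10, 3, 16, 19, 17]

Place pivot at position 3: [10, 3, 16, 17, 19]
Pivot position: 3

After partitioning with pivot 17, the array becomes [10, 3, 16, 17, 19]. The pivot is placed at index 3. All elements to the left of the pivot are <= 17, and all elements to the right are > 17.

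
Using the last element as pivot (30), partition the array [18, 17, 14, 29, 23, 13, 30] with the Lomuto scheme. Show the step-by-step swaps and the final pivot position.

Lomuto partition with pivot = 30:

Initial array: [18, 17, 14, 29, 23, 13, 30]

arr[0]=18 <= 30: swap with position 0, array becomes [18, 17, 14, 29, 23, 13, 30]
arr[1]=17 <= 30: swap with position 1, array becomes [18, 17, 14, 29, 23, 13, 30]
arr[2]=14 <= 30: swap with position 2, array becomes [18, 17, 14, 29, 23, 13, 30]
arr[3]=29 <= 30: swap with position 3, array becomes [18, 17, 14, 29, 23, 13, 30]
arr[4]=23 <= 30: swap with position 4, array becomes [18, 17, 14, 29, 23, 13, 30]
arr[5]=13 <= 30: swap with position 5, array becomes [18, 17, 14, 29, 23, 13, 30]

Place pivot at position 6: [18, 17, 14, 29, 23, 13, 30]
Pivot position: 6

After partitioning with pivot 30, the array becomes [18, 17, 14, 29, 23, 13, 30]. The pivot is placed at index 6. All elements to the left of the pivot are <= 30, and all elements to the right are > 30.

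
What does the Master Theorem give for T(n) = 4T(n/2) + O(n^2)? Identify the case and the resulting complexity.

Master Theorem for T(n) = 4T(n/2) + O(n^2):

a = 4, b = 2, c = 2
log_b(a) = log_2(4) = 2.0000

Case 2: c = 2 = log_2(4) = 2.0000
T(n) = O(n^2 log n) = O(n^2 log n)

For T(n) = 4T(n/2) + O(n^2): log_2(4) = 2.0000. This is Case 2 of the Master Theorem (c = log_b(a), equal work at all levels), giving O(n^2 log n).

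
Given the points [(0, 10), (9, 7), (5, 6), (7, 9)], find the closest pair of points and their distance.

Computing all pairwise distances among 4 points:

d((0, 10), (9, 7)) = 9.4868
d((0, 10), (5, 6)) = 6.4031
d((0, 10), (7, 9)) = 7.0711
d((9, 7), (5, 6)) = 4.1231
d((9, 7), (7, 9)) = 2.8284 <-- minimum
d((5, 6), (7, 9)) = 3.6056

Closest pair: (9, 7) and (7, 9) with distance 2.8284

The closest pair is (9, 7) and (7, 9) with Euclidean distance 2.8284. For 4 points, brute-force pairwise comparison is shown above. For large n, the divide-and-conquer algorithm (sort by x, recurse on halves, check the dividing strip) achieves O(n log n).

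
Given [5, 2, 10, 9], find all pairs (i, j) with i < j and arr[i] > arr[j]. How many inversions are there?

Finding inversions in [5, 2, 10, 9]:

(0, 1): arr[0]=5 > arr[1]=2
(2, 3): arr[2]=10 > arr[3]=9

Total inversions: 2

The array has 2 inversion(s): (0,1), (2,3). Each pair (i,j) satisfies i < j and arr[i] > arr[j].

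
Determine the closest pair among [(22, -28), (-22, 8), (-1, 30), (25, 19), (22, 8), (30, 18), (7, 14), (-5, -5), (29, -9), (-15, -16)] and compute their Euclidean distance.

Computing all pairwise distances among 10 points:

d((22, -28), (-22, 8)) = 56.8507
d((22, -28), (-1, 30)) = 62.3939
d((22, -28), (25, 19)) = 47.0956
d((22, -28), (22, 8)) = 36.0
d((22, -28), (30, 18)) = 46.6905
d((22, -28), (7, 14)) = 44.5982
d((22, -28), (-5, -5)) = 35.4683
d((22, -28), (29, -9)) = 20.2485
d((22, -28), (-15, -16)) = 38.8973
d((-22, 8), (-1, 30)) = 30.4138
d((-22, 8), (25, 19)) = 48.2701
d((-22, 8), (22, 8)) = 44.0
d((-22, 8), (30, 18)) = 52.9528
d((-22, 8), (7, 14)) = 29.6142
d((-22, 8), (-5, -5)) = 21.4009
d((-22, 8), (29, -9)) = 53.7587
d((-22, 8), (-15, -16)) = 25.0
d((-1, 30), (25, 19)) = 28.2312
d((-1, 30), (22, 8)) = 31.8277
d((-1, 30), (30, 18)) = 33.2415
d((-1, 30), (7, 14)) = 17.8885
d((-1, 30), (-5, -5)) = 35.2278
d((-1, 30), (29, -9)) = 49.2037
d((-1, 30), (-15, -16)) = 48.0833
d((25, 19), (22, 8)) = 11.4018
d((25, 19), (30, 18)) = 5.099 <-- minimum
d((25, 19), (7, 14)) = 18.6815
d((25, 19), (-5, -5)) = 38.4187
d((25, 19), (29, -9)) = 28.2843
d((25, 19), (-15, -16)) = 53.1507
d((22, 8), (30, 18)) = 12.8062
d((22, 8), (7, 14)) = 16.1555
d((22, 8), (-5, -5)) = 29.9666
d((22, 8), (29, -9)) = 18.3848
d((22, 8), (-15, -16)) = 44.1022
d((30, 18), (7, 14)) = 23.3452
d((30, 18), (-5, -5)) = 41.8808
d((30, 18), (29, -9)) = 27.0185
d((30, 18), (-15, -16)) = 56.4004
d((7, 14), (-5, -5)) = 22.4722
d((7, 14), (29, -9)) = 31.8277
d((7, 14), (-15, -16)) = 37.2022
d((-5, -5), (29, -9)) = 34.2345
d((-5, -5), (-15, -16)) = 14.8661
d((29, -9), (-15, -16)) = 44.5533

Closest pair: (25, 19) and (30, 18) with distance 5.099

The closest pair is (25, 19) and (30, 18) with Euclidean distance 5.099. For 10 points, brute-force pairwise comparison is shown above. For large n, the divide-and-conquer algorithm (sort by x, recurse on halves, check the dividing strip) achieves O(n log n).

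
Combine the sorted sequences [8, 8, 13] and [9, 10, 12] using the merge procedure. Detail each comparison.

Merging process:

Compare 8 vs 9: take 8 from left. Merged: [8]
Compare 8 vs 9: take 8 from left. Merged: [8, 8]
Compare 13 vs 9: take 9 from right. Merged: [8, 8, 9]
Compare 13 vs 10: take 10 from right. Merged: [8, 8, 9, 10]
Compare 13 vs 12: take 12 from right. Merged: [8, 8, 9, 10, 12]
Append remaining from left: [13]. Merged: [8, 8, 9, 10, 12, 13]

Final merged array: [8, 8, 9, 10, 12, 13]
Total comparisons: 5

The merged array is [8, 8, 9, 10, 12, 13], requiring 5 comparisons. The merge step runs in O(n) time where n is the total number of elements.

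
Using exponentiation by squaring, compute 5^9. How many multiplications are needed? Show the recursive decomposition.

Computing 5^9 by squaring (build up from 5^1; each line after the first costs one multiplication):

5^1 = 5
5^2 = (5^1)^2 = 5^2 = 25
5^4 = (5^2)^2 = 25^2 = 625
5^8 = (5^4)^2 = 625^2 = 390625
5^9 = 5 * 5^8 = 5 * 390625 = 1953125

Result: 1953125
Multiplications needed: 4 (4 lines after 5^1)

5^9 = 1953125. Using exponentiation by squaring, this requires 4 multiplications. The key idea: if the exponent is even, square the half-power; if odd, multiply by the base once.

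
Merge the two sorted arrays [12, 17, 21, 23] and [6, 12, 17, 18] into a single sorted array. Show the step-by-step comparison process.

Merging process:

Compare 12 vs 6: take 6 from right. Merged: [6]
Compare 12 vs 12: take 12 from left. Merged: [6, 12]
Compare 17 vs 12: take 12 from right. Merged: [6, 12, 12]
Compare 17 vs 17: take 17 from left. Merged: [6, 12, 12, 17]
Compare 21 vs 17: take 17 from right. Merged: [6, 12, 12, 17, 17]
Compare 21 vs 18: take 18 from right. Merged: [6, 12, 12, 17, 17, 18]
Append remaining from left: [21, 23]. Merged: [6, 12, 12, 17, 17, 18, 21, 23]

Final merged array: [6, 12, 12, 17, 17, 18, 21, 23]
Total comparisons: 6

The merged array is [6, 12, 12, 17, 17, 18, 21, 23], requiring 6 comparisons. The merge step runs in O(n) time where n is the total number of elements.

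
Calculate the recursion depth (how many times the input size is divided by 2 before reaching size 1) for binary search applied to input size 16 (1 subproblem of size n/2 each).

For divide and conquer with division factor 2:

Problem sizes at each level:
Level 0: 16
Level 1: 8
Level 2: 4
Level 3: 2
Level 4: 1

The root is level 0 and the size-1 base case is level 4 (the tree spans levels 0 through 4, i.e. 5 levels counting the root), so the depth is the number of divisions: log_2(16) = 4

The recursion tree depth is log_2(16) = 4. At each level, the problem size is divided by 2, so it takes 4 divisions to reduce to a base case of size 1. The algorithm makes 1 recursive call at each level.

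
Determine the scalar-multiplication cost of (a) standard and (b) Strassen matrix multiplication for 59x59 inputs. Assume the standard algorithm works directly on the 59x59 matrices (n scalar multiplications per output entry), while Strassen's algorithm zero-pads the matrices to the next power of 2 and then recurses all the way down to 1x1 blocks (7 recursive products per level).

Matrix multiplication for 59x59 matrices:

Strassen's algorithm requires power-of-2 dimensions. Pad 59x59 to 64x64 (next power of 2).

Standard algorithm: 59^3 = 205379 multiplications
Strassen's algorithm: 7^(log2(64)) = 7^6 = 117649 multiplications
Savings: 205379 - 117649 = 87730 multiplications

Standard: 205379 multiplications (59^3). Strassen: 117649 multiplications (7^6, after padding to 64x64). Strassen reduces 8 recursive multiplications to 7 at each level.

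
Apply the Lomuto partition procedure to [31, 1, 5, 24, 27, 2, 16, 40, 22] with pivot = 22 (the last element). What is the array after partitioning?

Lomuto partition with pivot = 22:

Initial array: [31, 1, 5, 24, 27, 2, 16, 40, 22]

arr[0]=31 > 22: no swap
arr[1]=1 <= 22: swap with position 0, array becomes [1, 31, 5, 24, 27, 2, 16, 40, 22]
arr[2]=5 <= 22: swap with position 1, array becomes [1, 5, 31, 24, 27, 2, 16, 40, 22]
arr[3]=24 > 22: no swap
arr[4]=27 > 22: no swap
arr[5]=2 <= 22: swap with position 2, array becomes [1, 5, 2, 24, 27, 31, 16, 40, 22]
arr[6]=16 <= 22: swap with position 3, array becomes [1, 5, 2, 16, 27, 31, 24, 40, 22]
arr[7]=40 > 22: no swap

Place pivot at position 4: [1, 5, 2, 16, 22, 31, 24, 40, 27]
Pivot position: 4

After partitioning with pivot 22, the array becomes [1, 5, 2, 16, 22, 31, 24, 40, 27]. The pivot is placed at index 4. All elements to the left of the pivot are <= 22, and all elements to the right are > 22.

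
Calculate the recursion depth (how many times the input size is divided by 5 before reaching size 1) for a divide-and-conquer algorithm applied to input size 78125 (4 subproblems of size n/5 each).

For divide and conquer with division factor 5:

Problem sizes at each level:
Level 0: 78125
Level 1: 15625
Level 2: 3125
Level 3: 625
Level 4: 125
Level 5: 25
Level 6: 5
Level 7: 1

The root is level 0 and the size-1 base case is level 7 (the tree spans levels 0 through 7, i.e. 8 levels counting the root), so the depth is the number of divisions: log_5(78125) = 7

The recursion tree depth is log_5(78125) = 7. At each level, the problem size is divided by 5, so it takes 7 divisions to reduce to a base case of size 1. The algorithm makes 4 recursive calls at each level.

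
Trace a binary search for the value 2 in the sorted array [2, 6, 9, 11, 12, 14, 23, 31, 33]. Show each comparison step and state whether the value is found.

Binary search for 2 in [2, 6, 9, 11, 12, 14, 23, 31, 33]:

lo=0, hi=8, mid=4, arr[mid]=12 -> 12 > 2, search left half
lo=0, hi=3, mid=1, arr[mid]=6 -> 6 > 2, search left half
lo=0, hi=0, mid=0, arr[mid]=2 -> Found target at index 0!

Binary search finds 2 at index 0 after 3 comparisons. The search repeatedly halves the search space by comparing with the middle element.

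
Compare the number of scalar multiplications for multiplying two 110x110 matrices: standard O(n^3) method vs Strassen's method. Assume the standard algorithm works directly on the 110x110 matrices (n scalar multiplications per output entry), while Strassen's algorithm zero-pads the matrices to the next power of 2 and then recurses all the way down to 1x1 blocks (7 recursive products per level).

Matrix multiplication for 110x110 matrices:

Strassen's algorithm requires power-of-2 dimensions. Pad 110x110 to 128x128 (next power of 2).

Standard algorithm: 110^3 = 1331000 multiplications
Strassen's algorithm: 7^(log2(128)) = 7^7 = 823543 multiplications
Savings: 1331000 - 823543 = 507457 multiplications

Standard: 1331000 multiplications (110^3). Strassen: 823543 multiplications (7^7, after padding to 128x128). Strassen reduces 8 recursive multiplications to 7 at each level.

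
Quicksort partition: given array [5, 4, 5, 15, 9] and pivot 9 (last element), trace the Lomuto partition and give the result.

Lomuto partition with pivot = 9:

Initial array: [5, 4, 5, 15, 9]

arr[0]=5 <= 9: swap with position 0, array becomes [5, 4, 5, 15, 9]
arr[1]=4 <= 9: swap with position 1, array becomes [5, 4, 5, 15, 9]
arr[2]=5 <= 9: swap with position 2, array becomes [5, 4, 5, 15, 9]
arr[3]=15 > 9: no swap

Place pivot at position 3: [5, 4, 5, 9, 15]
Pivot position: 3

After partitioning with pivot 9, the array becomes [5, 4, 5, 9, 15]. The pivot is placed at index 3. All elements to the left of the pivot are <= 9, and all elements to the right are > 9.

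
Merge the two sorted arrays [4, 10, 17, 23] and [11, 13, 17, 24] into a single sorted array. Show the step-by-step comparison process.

Merging process:

Compare 4 vs 11: take 4 from left. Merged: [4]
Compare 10 vs 11: take 10 from left. Merged: [4, 10]
Compare 17 vs 11: take 11 from right. Merged: [4, 10, 11]
Compare 17 vs 13: take 13 from right. Merged: [4, 10, 11, 13]
Compare 17 vs 17: take 17 from left. Merged: [4, 10, 11, 13, 17]
Compare 23 vs 17: take 17 from right. Merged: [4, 10, 11, 13, 17, 17]
Compare 23 vs 24: take 23 from left. Merged: [4, 10, 11, 13, 17, 17, 23]
Append remaining from right: [24]. Merged: [4, 10, 11, 13, 17, 17, 23, 24]

Final merged array: [4, 10, 11, 13, 17, 17, 23, 24]
Total comparisons: 7

The merged array is [4, 10, 11, 13, 17, 17, 23, 24], requiring 7 comparisons. The merge step runs in O(n) time where n is the total number of elements.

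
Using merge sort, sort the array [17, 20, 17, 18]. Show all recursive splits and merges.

Merge sort trace:

Split: [17, 20, 17, 18] -> [17, 20] and [17, 18]
  Split: [17, 20] -> [17] and [20]
  Merge: [17] + [20] -> [17, 20]
  Split: [17, 18] -> [17] and [18]
  Merge: [17] + [18] -> [17, 18]
Merge: [17, 20] + [17, 18] -> [17, 17, 18, 20]

Final sorted array: [17, 17, 18, 20]

The merge sort proceeds by recursively splitting the array and merging sorted halves.
After all merges, the sorted array is [17, 17, 18, 20].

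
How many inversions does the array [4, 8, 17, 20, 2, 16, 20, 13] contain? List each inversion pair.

Finding inversions in [4, 8, 17, 20, 2, 16, 20, 13]:

(0, 4): arr[0]=4 > arr[4]=2
(1, 4): arr[1]=8 > arr[4]=2
(2, 4): arr[2]=17 > arr[4]=2
(2, 5): arr[2]=17 > arr[5]=16
(2, 7): arr[2]=17 > arr[7]=13
(3, 4): arr[3]=20 > arr[4]=2
(3, 5): arr[3]=20 > arr[5]=16
(3, 7): arr[3]=20 > arr[7]=13
(5, 7): arr[5]=16 > arr[7]=13
(6, 7): arr[6]=20 > arr[7]=13

Total inversions: 10

The array has 10 inversion(s): (0,4), (1,4), (2,4), (2,5), (2,7), (3,4), (3,5), (3,7), (5,7), (6,7). Each pair (i,j) satisfies i < j and arr[i] > arr[j].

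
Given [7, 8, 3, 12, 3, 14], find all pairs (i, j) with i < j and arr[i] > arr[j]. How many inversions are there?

Finding inversions in [7, 8, 3, 12, 3, 14]:

(0, 2): arr[0]=7 > arr[2]=3
(0, 4): arr[0]=7 > arr[4]=3
(1, 2): arr[1]=8 > arr[2]=3
(1, 4): arr[1]=8 > arr[4]=3
(3, 4): arr[3]=12 > arr[4]=3

Total inversions: 5

The array has 5 inversion(s): (0,2), (0,4), (1,2), (1,4), (3,4). Each pair (i,j) satisfies i < j and arr[i] > arr[j].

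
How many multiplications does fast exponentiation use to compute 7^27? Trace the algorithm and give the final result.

Computing 7^27 by squaring (build up from 7^1; each line after the first costs one multiplication):

7^1 = 7
7^2 = (7^1)^2 = 7^2 = 49
7^3 = 7 * 7^2 = 7 * 49 = 343
7^6 = (7^3)^2 = 343^2 = 117649
7^12 = (7^6)^2 = 117649^2 = 13841287201
7^13 = 7 * 7^12 = 7 * 13841287201 = 96889010407
7^26 = (7^13)^2 = 96889010407^2 = 9387480337647754305649
7^27 = 7 * 7^26 = 7 * 9387480337647754305649 = 65712362363534280139543

Result: 65712362363534280139543
Multiplications needed: 7 (7 lines after 7^1)

7^27 = 65712362363534280139543. Using exponentiation by squaring, this requires 7 multiplications. The key idea: if the exponent is even, square the half-power; if odd, multiply by the base once.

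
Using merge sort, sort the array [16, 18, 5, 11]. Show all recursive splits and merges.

Merge sort trace:

Split: [16, 18, 5, 11] -> [16, 18] and [5, 11]
  Split: [16, 18] -> [16] and [18]
  Merge: [16] + [18] -> [16, 18]
  Split: [5, 11] -> [5] and [11]
  Merge: [5] + [11] -> [5, 11]
Merge: [16, 18] + [5, 11] -> [5, 11, 16, 18]

Final sorted array: [5, 11, 16, 18]

The merge sort proceeds by recursively splitting the array and merging sorted halves.
After all merges, the sorted array is [5, 11, 16, 18].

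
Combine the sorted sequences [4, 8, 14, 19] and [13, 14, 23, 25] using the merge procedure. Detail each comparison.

Merging process:

Compare 4 vs 13: take 4 from left. Merged: [4]
Compare 8 vs 13: take 8 from left. Merged: [4, 8]
Compare 14 vs 13: take 13 from right. Merged: [4, 8, 13]
Compare 14 vs 14: take 14 from left. Merged: [4, 8, 13, 14]
Compare 19 vs 14: take 14 from right. Merged: [4, 8, 13, 14, 14]
Compare 19 vs 23: take 19 from left. Merged: [4, 8, 13, 14, 14, 19]
Append remaining from right: [23, 25]. Merged: [4, 8, 13, 14, 14, 19, 23, 25]

Final merged array: [4, 8, 13, 14, 14, 19, 23, 25]
Total comparisons: 6

The merged array is [4, 8, 13, 14, 14, 19, 23, 25], requiring 6 comparisons. The merge step runs in O(n) time where n is the total number of elements.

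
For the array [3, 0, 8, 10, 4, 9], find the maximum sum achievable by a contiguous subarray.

Using Kadane's algorithm on [3, 0, 8, 10, 4, 9]:

Scanning through the array:
Position 1 (value 0): max_ending_here = 3, max_so_far = 3
Position 2 (value 8): max_ending_here = 11, max_so_far = 11
Position 3 (value 10): max_ending_here = 21, max_so_far = 21
Position 4 (value 4): max_ending_here = 25, max_so_far = 25
Position 5 (value 9): max_ending_here = 34, max_so_far = 34

Maximum subarray: [3, 0, 8, 10, 4, 9]
Maximum sum: 34

The maximum subarray is [3, 0, 8, 10, 4, 9] with sum 34. This subarray runs from index 0 to index 5.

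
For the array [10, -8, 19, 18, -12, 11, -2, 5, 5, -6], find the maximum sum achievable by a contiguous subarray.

Using Kadane's algorithm on [10, -8, 19, 18, -12, 11, -2, 5, 5, -6]:

Scanning through the array:
Position 1 (value -8): max_ending_here = 2, max_so_far = 10
Position 2 (value 19): max_ending_here = 21, max_so_far = 21
Position 3 (value 18): max_ending_here = 39, max_so_far = 39
Position 4 (value -12): max_ending_here = 27, max_so_far = 39
Position 5 (value 11): max_ending_here = 38, max_so_far = 39
Position 6 (value -2): max_ending_here = 36, max_so_far = 39
Position 7 (value 5): max_ending_here = 41, max_so_far = 41
Position 8 (value 5): max_ending_here = 46, max_so_far = 46
Position 9 (value -6): max_ending_here = 40, max_so_far = 46

Maximum subarray: [10, -8, 19, 18, -12, 11, -2, 5, 5]
Maximum sum: 46

The maximum subarray is [10, -8, 19, 18, -12, 11, -2, 5, 5] with sum 46. This subarray runs from index 0 to index 8.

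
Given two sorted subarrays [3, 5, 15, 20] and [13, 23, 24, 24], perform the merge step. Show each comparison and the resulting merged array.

Merging process:

Compare 3 vs 13: take 3 from left. Merged: [3]
Compare 5 vs 13: take 5 from left. Merged: [3, 5]
Compare 15 vs 13: take 13 from right. Merged: [3, 5, 13]
Compare 15 vs 23: take 15 from left. Merged: [3, 5, 13, 15]
Compare 20 vs 23: take 20 from left. Merged: [3, 5, 13, 15, 20]
Append remaining from right: [23, 24, 24]. Merged: [3, 5, 13, 15, 20, 23, 24, 24]

Final merged array: [3, 5, 13, 15, 20, 23, 24, 24]
Total comparisons: 5

The merged array is [3, 5, 13, 15, 20, 23, 24, 24], requiring 5 comparisons. The merge step runs in O(n) time where n is the total number of elements.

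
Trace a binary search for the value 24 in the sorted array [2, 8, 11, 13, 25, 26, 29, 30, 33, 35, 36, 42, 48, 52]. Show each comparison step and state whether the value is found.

Binary search for 24 in [2, 8, 11, 13, 25, 26, 29, 30, 33, 35, 36, 42, 48, 52]:

lo=0, hi=13, mid=6, arr[mid]=29 -> 29 > 24, search left half
lo=0, hi=5, mid=2, arr[mid]=11 -> 11 < 24, search right half
lo=3, hi=5, mid=4, arr[mid]=25 -> 25 > 24, search left half
lo=3, hi=3, mid=3, arr[mid]=13 -> 13 < 24, search right half
lo=4 > hi=3, target 24 not found

Binary search determines that 24 is not in the array after 4 comparisons. The search space was exhausted without finding the target.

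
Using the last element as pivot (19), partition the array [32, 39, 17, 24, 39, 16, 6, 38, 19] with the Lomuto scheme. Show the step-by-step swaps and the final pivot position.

Lomuto partition with pivot = 19:

Initial array: [32, 39, 17, 24, 39, 16, 6, 38, 19]

arr[0]=32 > 19: no swap
arr[1]=39 > 19: no swap
arr[2]=17 <= 19: swap with position 0, array becomes [17, 39, 32, 24, 39, 16, 6, 38, 19]
arr[3]=24 > 19: no swap
arr[4]=39 > 19: no swap
arr[5]=16 <= 19: swap with position 1, array becomes [17, 16, 32, 24, 39, 39, 6, 38, 19]
arr[6]=6 <= 19: swap with position 2, array becomes [17, 16, 6, 24, 39, 39, 32, 38, 19]
arr[7]=38 > 19: no swap

Place pivot at position 3: [17, 16, 6, 19, 39, 39, 32, 38, 24]
Pivot position: 3

After partitioning with pivot 19, the array becomes [17, 16, 6, 19, 39, 39, 32, 38, 24]. The pivot is placed at index 3. All elements to the left of the pivot are <= 19, and all elements to the right are > 19.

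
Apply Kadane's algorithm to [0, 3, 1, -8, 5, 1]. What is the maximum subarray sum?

Using Kadane's algorithm on [0, 3, 1, -8, 5, 1]:

Scanning through the array:
Position 1 (value 3): max_ending_here = 3, max_so_far = 3
Position 2 (value 1): max_ending_here = 4, max_so_far = 4
Position 3 (value -8): max_ending_here = -4, max_so_far = 4
Position 4 (value 5): max_ending_here = 5, max_so_far = 5
Position 5 (value 1): max_ending_here = 6, max_so_far = 6

Maximum subarray: [5, 1]
Maximum sum: 6

The maximum subarray is [5, 1] with sum 6. This subarray runs from index 4 to index 5.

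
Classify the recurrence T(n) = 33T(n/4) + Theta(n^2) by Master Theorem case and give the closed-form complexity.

Master Theorem for T(n) = 33T(n/4) + O(n^2):

a = 33, b = 4, c = 2
log_b(a) = log_4(33) = 2.5222

Case 1: c = 2 < log_4(33) = 2.5222
T(n) = O(n^(log_4 33))

For T(n) = 33T(n/4) + O(n^2): log_4(33) = 2.5222. This is Case 1 of the Master Theorem (c < log_b(a), work dominated by leaves), giving O(n^(log_4 33)).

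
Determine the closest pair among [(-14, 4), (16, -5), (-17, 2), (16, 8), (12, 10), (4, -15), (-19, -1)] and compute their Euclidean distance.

Computing all pairwise distances among 7 points:

d((-14, 4), (16, -5)) = 31.3209
d((-14, 4), (-17, 2)) = 3.6056 <-- minimum
d((-14, 4), (16, 8)) = 30.2655
d((-14, 4), (12, 10)) = 26.6833
d((-14, 4), (4, -15)) = 26.1725
d((-14, 4), (-19, -1)) = 7.0711
d((16, -5), (-17, 2)) = 33.7343
d((16, -5), (16, 8)) = 13.0
d((16, -5), (12, 10)) = 15.5242
d((16, -5), (4, -15)) = 15.6205
d((16, -5), (-19, -1)) = 35.2278
d((-17, 2), (16, 8)) = 33.541
d((-17, 2), (12, 10)) = 30.0832
d((-17, 2), (4, -15)) = 27.0185
d((-17, 2), (-19, -1)) = 3.6056 <-- minimum
d((16, 8), (12, 10)) = 4.4721
d((16, 8), (4, -15)) = 25.9422
d((16, 8), (-19, -1)) = 36.1386
d((12, 10), (4, -15)) = 26.2488
d((12, 10), (-19, -1)) = 32.8938
d((4, -15), (-19, -1)) = 26.9258

Minimum distance: 3.6056 (tie among 2 pairs: (-14, 4) and (-17, 2); (-17, 2) and (-19, -1))

The minimum Euclidean distance is 3.6056. There is a tie: 2 pairs achieve this minimum — (-14, 4) and (-17, 2); (-17, 2) and (-19, -1). Any of these is a valid closest pair. For 7 points, brute-force pairwise comparison is shown above. For large n, the divide-and-conquer algorithm (sort by x, recurse on halves, check the dividing strip) achieves O(n log n).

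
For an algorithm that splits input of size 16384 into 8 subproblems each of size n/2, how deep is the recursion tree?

For divide and conquer with division factor 2:

Problem sizes at each level:
Level 0: 16384
Level 1: 8192
Level 2: 4096
Level 3: 2048
Level 4: 1024
Level 5: 512
Level 6: 256
Level 7: 128
Level 8: 64
Level 9: 32
Level 10: 16
Level 11: 8
Level 12: 4
Level 13: 2
Level 14: 1

The root is level 0 and the size-1 base case is level 14 (the tree spans levels 0 through 14, i.e. 15 levels counting the root), so the depth is the number of divisions: log_2(16384) = 14

The recursion tree depth is log_2(16384) = 14. At each level, the problem size is divided by 2, so it takes 14 divisions to reduce to a base case of size 1. The algorithm makes 8 recursive calls at each level.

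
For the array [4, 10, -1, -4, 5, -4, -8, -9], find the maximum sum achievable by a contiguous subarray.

Using Kadane's algorithm on [4, 10, -1, -4, 5, -4, -8, -9]:

Scanning through the array:
Position 1 (value 10): max_ending_here = 14, max_so_far = 14
Position 2 (value -1): max_ending_here = 13, max_so_far = 14
Position 3 (value -4): max_ending_here = 9, max_so_far = 14
Position 4 (value 5): max_ending_here = 14, max_so_far = 14
Position 5 (value -4): max_ending_here = 10, max_so_far = 14
Position 6 (value -8): max_ending_here = 2, max_so_far = 14
Position 7 (value -9): max_ending_here = -7, max_so_far = 14

Maximum subarray: [4, 10]
Maximum sum: 14

The maximum subarray is [4, 10] with sum 14. This subarray runs from index 0 to index 1.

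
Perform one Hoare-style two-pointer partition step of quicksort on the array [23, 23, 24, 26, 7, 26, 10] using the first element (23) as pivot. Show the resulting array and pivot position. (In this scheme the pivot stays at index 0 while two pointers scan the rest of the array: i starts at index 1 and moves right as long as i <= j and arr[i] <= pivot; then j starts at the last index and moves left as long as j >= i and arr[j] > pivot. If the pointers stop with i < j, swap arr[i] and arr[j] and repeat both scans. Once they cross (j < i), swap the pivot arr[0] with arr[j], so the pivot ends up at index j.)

Hoare-style two-pointer partition with pivot = 23:

Initial array: [23, 23, 24, 26, 7, 26, 10]

Pointers start at i = 1, j = 6.
i stops at index 2 (arr[2]=24 > 23), j stops at index 6 (arr[6]=10 <= 23): swap arr[2] and arr[6], array becomes [23, 23, 10, 26, 7, 26, 24]
i stops at index 3 (arr[3]=26 > 23), j stops at index 4 (arr[4]=7 <= 23): swap arr[3] and arr[4], array becomes [23, 23, 10, 7, 26, 26, 24]
i ends at 4, j ends at 3: the pointers have crossed (j < i), so scanning stops.

Swap pivot arr[0] with arr[3] to place pivot at position 3: [7, 23, 10, 23, 26, 26, 24]
Pivot position: 3

After partitioning with pivot 23, the array becomes [7, 23, 10, 23, 26, 26, 24]. The pivot is placed at index 3. All elements to the left of the pivot are <= 23, and all elements to the right are > 23.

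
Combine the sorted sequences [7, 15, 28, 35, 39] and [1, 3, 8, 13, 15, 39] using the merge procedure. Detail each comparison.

Merging process:

Compare 7 vs 1: take 1 from right. Merged: [1]
Compare 7 vs 3: take 3 from right. Merged: [1, 3]
Compare 7 vs 8: take 7 from left. Merged: [1, 3, 7]
Compare 15 vs 8: take 8 from right. Merged: [1, 3, 7, 8]
Compare 15 vs 13: take 13 from right. Merged: [1, 3, 7, 8, 13]
Compare 15 vs 15: take 15 from left. Merged: [1, 3, 7, 8, 13, 15]
Compare 28 vs 15: take 15 from right. Merged: [1, 3, 7, 8, 13, 15, 15]
Compare 28 vs 39: take 28 from left. Merged: [1, 3, 7, 8, 13, 15, 15, 28]
Compare 35 vs 39: take 35 from left. Merged: [1, 3, 7, 8, 13, 15, 15, 28, 35]
Compare 39 vs 39: take 39 from left. Merged: [1, 3, 7, 8, 13, 15, 15, 28, 35, 39]
Append remaining from right: [39]. Merged: [1, 3, 7, 8, 13, 15, 15, 28, 35, 39, 39]

Final merged array: [1, 3, 7, 8, 13, 15, 15, 28, 35, 39, 39]
Total comparisons: 10

The merged array is [1, 3, 7, 8, 13, 15, 15, 28, 35, 39, 39], requiring 10 comparisons. The merge step runs in O(n) time where n is the total number of elements.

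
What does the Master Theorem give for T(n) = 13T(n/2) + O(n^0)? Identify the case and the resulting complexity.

Master Theorem for T(n) = 13T(n/2) + O(n^0):

a = 13, b = 2, c = 0
log_b(a) = log_2(13) = 3.7004

Case 1: c = 0 < log_2(13) = 3.7004
T(n) = O(n^(log_2 13))

For T(n) = 13T(n/2) + O(n^0): log_2(13) = 3.7004. This is Case 1 of the Master Theorem (c < log_b(a), work dominated by leaves), giving O(n^(log_2 13)).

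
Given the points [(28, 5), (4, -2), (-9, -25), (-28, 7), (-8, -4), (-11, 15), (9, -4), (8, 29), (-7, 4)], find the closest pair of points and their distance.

Computing all pairwise distances among 9 points:

d((28, 5), (4, -2)) = 25.0
d((28, 5), (-9, -25)) = 47.634
d((28, 5), (-28, 7)) = 56.0357
d((28, 5), (-8, -4)) = 37.108
d((28, 5), (-11, 15)) = 40.2616
d((28, 5), (9, -4)) = 21.0238
d((28, 5), (8, 29)) = 31.241
d((28, 5), (-7, 4)) = 35.0143
d((4, -2), (-9, -25)) = 26.4197
d((4, -2), (-28, 7)) = 33.2415
d((4, -2), (-8, -4)) = 12.1655
d((4, -2), (-11, 15)) = 22.6716
d((4, -2), (9, -4)) = 5.3852 <-- minimum
d((4, -2), (8, 29)) = 31.257
d((4, -2), (-7, 4)) = 12.53
d((-9, -25), (-28, 7)) = 37.2156
d((-9, -25), (-8, -4)) = 21.0238
d((-9, -25), (-11, 15)) = 40.05
d((-9, -25), (9, -4)) = 27.6586
d((-9, -25), (8, 29)) = 56.6127
d((-9, -25), (-7, 4)) = 29.0689
d((-28, 7), (-8, -4)) = 22.8254
d((-28, 7), (-11, 15)) = 18.7883
d((-28, 7), (9, -4)) = 38.6005
d((-28, 7), (8, 29)) = 42.19
d((-28, 7), (-7, 4)) = 21.2132
d((-8, -4), (-11, 15)) = 19.2354
d((-8, -4), (9, -4)) = 17.0
d((-8, -4), (8, 29)) = 36.6742
d((-8, -4), (-7, 4)) = 8.0623
d((-11, 15), (9, -4)) = 27.5862
d((-11, 15), (8, 29)) = 23.6008
d((-11, 15), (-7, 4)) = 11.7047
d((9, -4), (8, 29)) = 33.0151
d((9, -4), (-7, 4)) = 17.8885
d((8, 29), (-7, 4)) = 29.1548

Closest pair: (4, -2) and (9, -4) with distance 5.3852

The closest pair is (4, -2) and (9, -4) with Euclidean distance 5.3852. For 9 points, brute-force pairwise comparison is shown above. For large n, the divide-and-conquer algorithm (sort by x, recurse on halves, check the dividing strip) achieves O(n log n).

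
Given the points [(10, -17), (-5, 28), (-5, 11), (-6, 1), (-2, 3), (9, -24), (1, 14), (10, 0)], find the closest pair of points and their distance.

Computing all pairwise distances among 8 points:

d((10, -17), (-5, 28)) = 47.4342
d((10, -17), (-5, 11)) = 31.7648
d((10, -17), (-6, 1)) = 24.0832
d((10, -17), (-2, 3)) = 23.3238
d((10, -17), (9, -24)) = 7.0711
d((10, -17), (1, 14)) = 32.28
d((10, -17), (10, 0)) = 17.0
d((-5, 28), (-5, 11)) = 17.0
d((-5, 28), (-6, 1)) = 27.0185
d((-5, 28), (-2, 3)) = 25.1794
d((-5, 28), (9, -24)) = 53.8516
d((-5, 28), (1, 14)) = 15.2315
d((-5, 28), (10, 0)) = 31.7648
d((-5, 11), (-6, 1)) = 10.0499
d((-5, 11), (-2, 3)) = 8.544
d((-5, 11), (9, -24)) = 37.6962
d((-5, 11), (1, 14)) = 6.7082
d((-5, 11), (10, 0)) = 18.6011
d((-6, 1), (-2, 3)) = 4.4721 <-- minimum
d((-6, 1), (9, -24)) = 29.1548
d((-6, 1), (1, 14)) = 14.7648
d((-6, 1), (10, 0)) = 16.0312
d((-2, 3), (9, -24)) = 29.1548
d((-2, 3), (1, 14)) = 11.4018
d((-2, 3), (10, 0)) = 12.3693
d((9, -24), (1, 14)) = 38.833
d((9, -24), (10, 0)) = 24.0208
d((1, 14), (10, 0)) = 16.6433

Closest pair: (-6, 1) and (-2, 3) with distance 4.4721

The closest pair is (-6, 1) and (-2, 3) with Euclidean distance 4.4721. For 8 points, brute-force pairwise comparison is shown above. For large n, the divide-and-conquer algorithm (sort by x, recurse on halves, check the dividing strip) achieves O(n log n).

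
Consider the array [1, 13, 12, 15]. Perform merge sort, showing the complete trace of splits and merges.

Merge sort trace:

Split: [1, 13, 12, 15] -> [1, 13] and [12, 15]
  Split: [1, 13] -> [1] and [13]
  Merge: [1] + [13] -> [1, 13]
  Split: [12, 15] -> [12] and [15]
  Merge: [12] + [15] -> [12, 15]
Merge: [1, 13] + [12, 15] -> [1, 12, 13, 15]

Final sorted array: [1, 12, 13, 15]

The merge sort proceeds by recursively splitting the array and merging sorted halves.
After all merges, the sorted array is [1, 12, 13, 15].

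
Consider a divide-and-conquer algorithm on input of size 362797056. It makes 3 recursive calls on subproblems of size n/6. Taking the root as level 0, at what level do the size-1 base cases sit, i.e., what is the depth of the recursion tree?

For divide and conquer with division factor 6:

Problem sizes at each level:
Level 0: 362797056
Level 1: 60466176
Level 2: 10077696
Level 3: 1679616
Level 4: 279936
Level 5: 46656
Level 6: 7776
Level 7: 1296
Level 8: 216
Level 9: 36
Level 10: 6
Level 11: 1

The root is level 0 and the size-1 base case is level 11 (the tree spans levels 0 through 11, i.e. 12 levels counting the root), so the depth is the number of divisions: log_6(362797056) = 11

The recursion tree depth is log_6(362797056) = 11. At each level, the problem size is divided by 6, so it takes 11 divisions to reduce to a base case of size 1. The algorithm makes 3 recursive calls at each level.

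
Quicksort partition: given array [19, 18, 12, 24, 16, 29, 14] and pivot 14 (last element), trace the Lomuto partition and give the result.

Lomuto partition with pivot = 14:

Initial array: [19, 18, 12, 24, 16, 29, 14]

arr[0]=19 > 14: no swap
arr[1]=18 > 14: no swap
arr[2]=12 <= 14: swap with position 0, array becomes [12, 18, 19, 24, 16, 29, 14]
arr[3]=24 > 14: no swap
arr[4]=16 > 14: no swap
arr[5]=29 > 14: no swap

Place pivot at position 1: [12, 14, 19, 24, 16, 29, 18]
Pivot position: 1

After partitioning with pivot 14, the array becomes [12, 14, 19, 24, 16, 29, 18]. The pivot is placed at index 1. All elements to the left of the pivot are <= 14, and all elements to the right are > 14.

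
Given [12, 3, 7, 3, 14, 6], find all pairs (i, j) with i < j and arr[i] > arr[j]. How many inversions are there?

Finding inversions in [12, 3, 7, 3, 14, 6]:

(0, 1): arr[0]=12 > arr[1]=3
(0, 2): arr[0]=12 > arr[2]=7
(0, 3): arr[0]=12 > arr[3]=3
(0, 5): arr[0]=12 > arr[5]=6
(2, 3): arr[2]=7 > arr[3]=3
(2, 5): arr[2]=7 > arr[5]=6
(4, 5): arr[4]=14 > arr[5]=6

Total inversions: 7

The array has 7 inversion(s): (0,1), (0,2), (0,3), (0,5), (2,3), (2,5), (4,5). Each pair (i,j) satisfies i < j and arr[i] > arr[j].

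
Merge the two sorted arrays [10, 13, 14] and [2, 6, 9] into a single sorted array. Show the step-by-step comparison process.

Merging process:

Compare 10 vs 2: take 2 from right. Merged: [2]
Compare 10 vs 6: take 6 from right. Merged: [2, 6]
Compare 10 vs 9: take 9 from right. Merged: [2, 6, 9]
Append remaining from left: [10, 13, 14]. Merged: [2, 6, 9, 10, 13, 14]

Final merged array: [2, 6, 9, 10, 13, 14]
Total comparisons: 3

The merged array is [2, 6, 9, 10, 13, 14], requiring 3 comparisons. The merge step runs in O(n) time where n is the total number of elements.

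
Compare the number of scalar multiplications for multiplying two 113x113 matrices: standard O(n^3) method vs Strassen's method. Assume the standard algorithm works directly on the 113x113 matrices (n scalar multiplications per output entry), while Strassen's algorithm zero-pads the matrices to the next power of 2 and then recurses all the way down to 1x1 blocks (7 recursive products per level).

Matrix multiplication for 113x113 matrices:

Strassen's algorithm requires power-of-2 dimensions. Pad 113x113 to 128x128 (next power of 2).

Standard algorithm: 113^3 = 1442897 multiplications
Strassen's algorithm: 7^(log2(128)) = 7^7 = 823543 multiplications
Savings: 1442897 - 823543 = 619354 multiplications

Standard: 1442897 multiplications (113^3). Strassen: 823543 multiplications (7^7, after padding to 128x128). Strassen reduces 8 recursive multiplications to 7 at each level.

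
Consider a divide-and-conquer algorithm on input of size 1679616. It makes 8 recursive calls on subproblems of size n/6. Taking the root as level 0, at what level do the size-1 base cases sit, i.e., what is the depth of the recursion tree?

For divide and conquer with division factor 6:

Problem sizes at each level:
Level 0: 1679616
Level 1: 279936
Level 2: 46656
Level 3: 7776
Level 4: 1296
Level 5: 216
Level 6: 36
Level 7: 6
Level 8: 1

The root is level 0 and the size-1 base case is level 8 (the tree spans levels 0 through 8, i.e. 9 levels counting the root), so the depth is the number of divisions: log_6(1679616) = 8

The recursion tree depth is log_6(1679616) = 8. At each level, the problem size is divided by 6, so it takes 8 divisions to reduce to a base case of size 1. The algorithm makes 8 recursive calls at each level.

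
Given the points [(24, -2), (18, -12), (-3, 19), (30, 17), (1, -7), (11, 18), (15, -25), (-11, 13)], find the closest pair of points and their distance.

Computing all pairwise distances among 8 points:

d((24, -2), (18, -12)) = 11.6619
d((24, -2), (-3, 19)) = 34.2053
d((24, -2), (30, 17)) = 19.9249
d((24, -2), (1, -7)) = 23.5372
d((24, -2), (11, 18)) = 23.8537
d((24, -2), (15, -25)) = 24.6982
d((24, -2), (-11, 13)) = 38.0789
d((18, -12), (-3, 19)) = 37.4433
d((18, -12), (30, 17)) = 31.3847
d((18, -12), (1, -7)) = 17.72
d((18, -12), (11, 18)) = 30.8058
d((18, -12), (15, -25)) = 13.3417
d((18, -12), (-11, 13)) = 38.2884
d((-3, 19), (30, 17)) = 33.0606
d((-3, 19), (1, -7)) = 26.3059
d((-3, 19), (11, 18)) = 14.0357
d((-3, 19), (15, -25)) = 47.5395
d((-3, 19), (-11, 13)) = 10.0 <-- minimum
d((30, 17), (1, -7)) = 37.6431
d((30, 17), (11, 18)) = 19.0263
d((30, 17), (15, -25)) = 44.5982
d((30, 17), (-11, 13)) = 41.1947
d((1, -7), (11, 18)) = 26.9258
d((1, -7), (15, -25)) = 22.8035
d((1, -7), (-11, 13)) = 23.3238
d((11, 18), (15, -25)) = 43.1856
d((11, 18), (-11, 13)) = 22.561
d((15, -25), (-11, 13)) = 46.0435

Closest pair: (-3, 19) and (-11, 13) with distance 10.0

The closest pair is (-3, 19) and (-11, 13) with Euclidean distance 10.0. For 8 points, brute-force pairwise comparison is shown above. For large n, the divide-and-conquer algorithm (sort by x, recurse on halves, check the dividing strip) achieves O(n log n).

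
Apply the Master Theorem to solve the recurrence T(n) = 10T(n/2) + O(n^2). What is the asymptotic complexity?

Master Theorem for T(n) = 10T(n/2) + O(n^2):

a = 10, b = 2, c = 2
log_b(a) = log_2(10) = 3.3219

Case 1: c = 2 < log_2(10) = 3.3219
T(n) = O(n^(log_2 10))

For T(n) = 10T(n/2) + O(n^2): log_2(10) = 3.3219. This is Case 1 of the Master Theorem (c < log_b(a), work dominated by leaves), giving O(n^(log_2 10)).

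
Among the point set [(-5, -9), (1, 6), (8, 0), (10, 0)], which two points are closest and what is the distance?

Computing all pairwise distances among 4 points:

d((-5, -9), (1, 6)) = 16.1555
d((-5, -9), (8, 0)) = 15.8114
d((-5, -9), (10, 0)) = 17.4929
d((1, 6), (8, 0)) = 9.2195
d((1, 6), (10, 0)) = 10.8167
d((8, 0), (10, 0)) = 2.0 <-- minimum

Closest pair: (8, 0) and (10, 0) with distance 2.0

The closest pair is (8, 0) and (10, 0) with Euclidean distance 2.0. For 4 points, brute-force pairwise comparison is shown above. For large n, the divide-and-conquer algorithm (sort by x, recurse on halves, check the dividing strip) achieves O(n log n).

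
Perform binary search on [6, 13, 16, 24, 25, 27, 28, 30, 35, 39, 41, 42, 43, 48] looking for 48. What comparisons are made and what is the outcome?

Binary search for 48 in [6, 13, 16, 24, 25, 27, 28, 30, 35, 39, 41, 42, 43, 48]:

lo=0, hi=13, mid=6, arr[mid]=28 -> 28 < 48, search right half
lo=7, hi=13, mid=10, arr[mid]=41 -> 41 < 48, search right half
lo=11, hi=13, mid=12, arr[mid]=43 -> 43 < 48, search right half
lo=13, hi=13, mid=13, arr[mid]=48 -> Found target at index 13!

Binary search finds 48 at index 13 after 4 comparisons. The search repeatedly halves the search space by comparing with the middle element.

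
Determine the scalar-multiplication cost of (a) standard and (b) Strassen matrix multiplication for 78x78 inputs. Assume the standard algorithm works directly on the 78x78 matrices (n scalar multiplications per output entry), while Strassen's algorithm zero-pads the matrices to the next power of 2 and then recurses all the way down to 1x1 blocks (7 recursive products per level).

Matrix multiplication for 78x78 matrices:

Strassen's algorithm requires power-of-2 dimensions. Pad 78x78 to 128x128 (next power of 2).

Standard algorithm: 78^3 = 474552 multiplications
Strassen's algorithm: 7^(log2(128)) = 7^7 = 823543 multiplications
Difference: 474552 - 823543 = -348991 (Strassen uses MORE here due to padding overhead — for small or just-over-power-of-2 n, padding can outweigh the per-level savings)

Standard: 474552 multiplications (78^3). Strassen: 823543 multiplications (7^7, after padding to 128x128). Strassen reduces 8 recursive multiplications to 7 at each level.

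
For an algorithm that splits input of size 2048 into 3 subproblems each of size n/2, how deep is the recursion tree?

For divide and conquer with division factor 2:

Problem sizes at each level:
Level 0: 2048
Level 1: 1024
Level 2: 512
Level 3: 256
Level 4: 128
Level 5: 64
Level 6: 32
Level 7: 16
Level 8: 8
Level 9: 4
Level 10: 2
Level 11: 1

The root is level 0 and the size-1 base case is level 11 (the tree spans levels 0 through 11, i.e. 12 levels counting the root), so the depth is the number of divisions: log_2(2048) = 11

The recursion tree depth is log_2(2048) = 11. At each level, the problem size is divided by 2, so it takes 11 divisions to reduce to a base case of size 1. The algorithm makes 3 recursive calls at each level.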